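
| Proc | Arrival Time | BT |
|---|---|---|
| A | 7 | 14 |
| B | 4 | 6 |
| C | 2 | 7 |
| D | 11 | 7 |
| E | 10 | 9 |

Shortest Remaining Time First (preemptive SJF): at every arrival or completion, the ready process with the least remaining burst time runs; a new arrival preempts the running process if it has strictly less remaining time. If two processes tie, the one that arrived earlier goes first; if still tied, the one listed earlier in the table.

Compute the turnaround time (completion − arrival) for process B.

Timeline: | idle 0-2 | C 2-9 | B 9-15 | D 15-22 | E 22-31 | A 31-45 |
Completion: A=45  B=15  C=9  D=22  E=31
Turnaround (C−A): A=38  B=11  C=7  D=11  E=21
Turnaround(B) = completion − arrival = 15 − 4 = 11

11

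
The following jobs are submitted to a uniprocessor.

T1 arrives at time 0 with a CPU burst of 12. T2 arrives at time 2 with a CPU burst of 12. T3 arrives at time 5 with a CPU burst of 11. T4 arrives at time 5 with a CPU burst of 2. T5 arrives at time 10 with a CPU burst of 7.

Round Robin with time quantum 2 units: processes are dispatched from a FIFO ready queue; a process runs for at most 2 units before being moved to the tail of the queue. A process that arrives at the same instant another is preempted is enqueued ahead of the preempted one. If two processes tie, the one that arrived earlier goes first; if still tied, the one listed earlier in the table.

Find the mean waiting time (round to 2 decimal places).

Timeline: | T1 0-2 | T2 2-4 | T1 4-6 | T2 6-8 | T3 8-10 | T4 10-12 | T1 12-14 | T2 14-16 | T5 16-18 | T3 18-20 | T1 20-22 | T2 22-24 | T5 24-26 | T3 26-28 | T1 28-30 | T2 30-32 | T5 32-34 | T3 34-36 | T1 36-38 | T2 38-40 | T5 40-41 | T3 41-44 |
Completion: T1=38  T2=40  T3=44  T4=12  T5=41
Turnaround (C−A): T1=38  T2=38  T3=39  T4=7  T5=31
Waiting times: T1=26, T2=26, T3=28, T4=5, T5=24
Average waiting = (26+26+28+5+24) / 5 = 109/5 = 21.80

21.80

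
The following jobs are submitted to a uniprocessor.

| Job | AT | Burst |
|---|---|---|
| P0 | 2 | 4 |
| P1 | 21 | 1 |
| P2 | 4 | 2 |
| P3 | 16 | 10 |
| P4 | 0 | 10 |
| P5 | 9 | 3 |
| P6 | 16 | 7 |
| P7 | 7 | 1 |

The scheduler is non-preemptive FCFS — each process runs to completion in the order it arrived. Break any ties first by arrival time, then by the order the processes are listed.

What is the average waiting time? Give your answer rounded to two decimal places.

Schedule: | P4 0-10 | P0 10-14 | P2 14-16 | P7 16-17 | P5 17-20 | P3 20-30 | P6 30-37 | P1 37-38 |
Completion: P0=14  P1=38  P2=16  P3=30  P4=10  P5=20  P6=37  P7=17
Turnaround (C−A): P0=12  P1=17  P2=12  P3=14  P4=10  P5=11  P6=21  P7=10
Waiting times: P0=8, P1=16, P2=10, P3=4, P4=0, P5=8, P6=14, P7=9
Average waiting = (8+16+10+4+0+8+14+9) / 8 = 69/8 = 8.63

8.63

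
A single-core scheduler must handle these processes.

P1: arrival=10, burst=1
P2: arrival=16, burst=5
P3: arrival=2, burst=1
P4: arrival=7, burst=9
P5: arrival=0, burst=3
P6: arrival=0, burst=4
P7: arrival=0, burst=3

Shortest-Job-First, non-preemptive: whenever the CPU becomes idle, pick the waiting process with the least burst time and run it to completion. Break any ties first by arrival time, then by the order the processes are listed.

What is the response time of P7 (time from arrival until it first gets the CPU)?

Gantt: | P5 0-3 | P3 3-4 | P7 4-7 | P6 7-11 | P1 11-12 | P4 12-21 | P2 21-26 |
Completion: P1=12  P2=26  P3=4  P4=21  P5=3  P6=11  P7=7
Response(P7) = first start − arrival = 4 − 0 = 4

4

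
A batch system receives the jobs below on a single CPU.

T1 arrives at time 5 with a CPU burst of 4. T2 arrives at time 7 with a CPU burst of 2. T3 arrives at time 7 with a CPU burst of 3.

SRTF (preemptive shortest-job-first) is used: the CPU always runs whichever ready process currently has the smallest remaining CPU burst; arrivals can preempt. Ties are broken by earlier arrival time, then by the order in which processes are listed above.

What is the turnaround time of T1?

4

Timeline: | idle 0-5 | T1 5-9 | T2 9-11 | T3 11-14 |
Completion: T1=9  T2=11  T3=14
Turnaround(T1) = completion − arrival = 9 − 5 = 4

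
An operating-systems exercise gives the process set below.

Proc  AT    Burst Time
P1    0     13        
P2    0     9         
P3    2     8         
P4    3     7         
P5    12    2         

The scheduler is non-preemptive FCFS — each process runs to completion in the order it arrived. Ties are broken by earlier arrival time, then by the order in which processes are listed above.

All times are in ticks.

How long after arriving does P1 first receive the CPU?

Gantt: | P1 0-13 | P2 13-22 | P3 22-30 | P4 30-37 | P5 37-39 |
Completion: P1=13  P2=22  P3=30  P4=37  P5=39
Response(P1) = first start − arrival = 0 − 0 = 0

0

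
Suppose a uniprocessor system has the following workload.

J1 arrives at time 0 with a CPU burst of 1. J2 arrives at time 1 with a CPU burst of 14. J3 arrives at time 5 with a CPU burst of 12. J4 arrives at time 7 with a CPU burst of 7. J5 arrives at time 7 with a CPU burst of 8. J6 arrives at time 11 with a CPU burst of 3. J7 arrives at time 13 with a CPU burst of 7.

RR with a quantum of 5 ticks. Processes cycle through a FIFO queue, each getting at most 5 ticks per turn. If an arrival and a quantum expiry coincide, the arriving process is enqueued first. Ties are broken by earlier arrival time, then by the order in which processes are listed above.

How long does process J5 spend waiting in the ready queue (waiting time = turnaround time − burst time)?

33

Gantt: | J1 0-1 | J2 1-6 | J3 6-11 | J2 11-16 | J4 16-21 | J5 21-26 | J6 26-29 | J3 29-34 | J7 34-39 | J2 39-43 | J4 43-45 | J5 45-48 | J3 48-50 | J7 50-52 |
Completion: J1=1  J2=43  J3=50  J4=45  J5=48  J6=29  J7=52
Turnaround (C−A): J1=1  J2=42  J3=45  J4=38  J5=41  J6=18  J7=39
Waiting(J5) = turnaround − burst = 41 − 8 = 33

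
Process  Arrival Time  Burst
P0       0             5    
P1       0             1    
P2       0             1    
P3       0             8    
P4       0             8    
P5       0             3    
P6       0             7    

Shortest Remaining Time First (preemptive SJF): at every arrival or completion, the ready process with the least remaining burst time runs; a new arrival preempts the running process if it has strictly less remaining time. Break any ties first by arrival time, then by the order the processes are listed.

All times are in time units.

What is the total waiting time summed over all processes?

Schedule: | P1 0-1 | P2 1-2 | P5 2-5 | P0 5-10 | P6 10-17 | P3 17-25 | P4 25-33 |
Completion: P0=10  P1=1  P2=2  P3=25  P4=33  P5=5  P6=17
Waiting = turnaround − burst: P0=5, P1=0, P2=1, P3=17, P4=25, P5=2, P6=10
Total waiting = 5 + 0 + 1 + 17 + 25 + 2 + 10 = 60

60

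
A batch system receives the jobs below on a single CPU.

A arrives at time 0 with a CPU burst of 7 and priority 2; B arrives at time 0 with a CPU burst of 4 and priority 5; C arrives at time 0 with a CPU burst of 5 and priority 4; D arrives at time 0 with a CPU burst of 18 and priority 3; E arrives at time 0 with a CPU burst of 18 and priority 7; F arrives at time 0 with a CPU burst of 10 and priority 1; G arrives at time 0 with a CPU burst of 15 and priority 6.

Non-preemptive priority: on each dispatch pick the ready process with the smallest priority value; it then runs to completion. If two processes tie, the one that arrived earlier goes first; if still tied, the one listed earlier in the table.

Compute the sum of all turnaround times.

Gantt: | F 0-10 | A 10-17 | D 17-35 | C 35-40 | B 40-44 | G 44-59 | E 59-77 |
Completion: A=17  B=44  C=40  D=35  E=77  F=10  G=59
Turnaround (C−A): A=17  B=44  C=40  D=35  E=77  F=10  G=59
Turnaround = completion − arrival: A=17, B=44, C=40, D=35, E=77, F=10, G=59
Total turnaround = 17 + 44 + 40 + 35 + 77 + 10 + 59 = 282

282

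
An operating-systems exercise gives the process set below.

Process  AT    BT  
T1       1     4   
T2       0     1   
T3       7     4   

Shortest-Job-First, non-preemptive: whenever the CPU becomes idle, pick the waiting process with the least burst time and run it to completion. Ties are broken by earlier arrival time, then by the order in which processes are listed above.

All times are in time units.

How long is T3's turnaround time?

4

Timeline: | T2 0-1 | T1 1-5 | idle 5-7 | T3 7-11 |
Completion: T1=5  T2=1  T3=11
Turnaround (C−A): T1=4  T2=1  T3=4
Turnaround(T3) = completion − arrival = 11 − 7 = 4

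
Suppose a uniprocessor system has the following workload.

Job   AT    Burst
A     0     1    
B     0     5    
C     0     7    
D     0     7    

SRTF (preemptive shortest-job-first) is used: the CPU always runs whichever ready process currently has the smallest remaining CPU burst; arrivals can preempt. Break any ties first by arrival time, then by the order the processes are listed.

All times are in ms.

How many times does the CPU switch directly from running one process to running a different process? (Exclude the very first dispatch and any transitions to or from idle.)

3

Timeline: | A 0-1 | B 1-6 | C 6-13 | D 13-20 |
Completion: A=1  B=6  C=13  D=20
Turnaround (C−A): A=1  B=6  C=13  D=20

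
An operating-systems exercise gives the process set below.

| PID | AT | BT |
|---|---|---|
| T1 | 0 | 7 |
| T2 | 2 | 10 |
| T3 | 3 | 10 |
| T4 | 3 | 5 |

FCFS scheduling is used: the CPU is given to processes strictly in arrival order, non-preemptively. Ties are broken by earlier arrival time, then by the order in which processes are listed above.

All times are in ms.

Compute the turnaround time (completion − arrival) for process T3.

Schedule: | T1 0-7 | T2 7-17 | T3 17-27 | T4 27-32 |
Completion: T1=7  T2=17  T3=27  T4=32
Turnaround (C−A): T1=7  T2=15  T3=24  T4=29
Turnaround(T3) = completion − arrival = 27 − 3 = 24

24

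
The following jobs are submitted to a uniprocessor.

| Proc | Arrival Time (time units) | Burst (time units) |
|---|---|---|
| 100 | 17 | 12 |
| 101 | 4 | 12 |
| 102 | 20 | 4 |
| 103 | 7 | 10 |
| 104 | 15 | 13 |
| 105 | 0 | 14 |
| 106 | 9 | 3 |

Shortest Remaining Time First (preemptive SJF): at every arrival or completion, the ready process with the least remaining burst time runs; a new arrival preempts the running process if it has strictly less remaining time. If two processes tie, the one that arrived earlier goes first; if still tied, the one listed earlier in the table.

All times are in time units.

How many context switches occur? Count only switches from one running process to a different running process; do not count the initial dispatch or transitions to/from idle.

Gantt: | 105 0-9 | 106 9-12 | 105 12-17 | 103 17-20 | 102 20-24 | 103 24-31 | 101 31-43 | 100 43-55 | 104 55-68 |
Completion: 100=55  101=43  102=24  103=31  104=68  105=17  106=12
Turnaround (C−A): 100=38  101=39  102=4  103=24  104=53  105=17  106=3

8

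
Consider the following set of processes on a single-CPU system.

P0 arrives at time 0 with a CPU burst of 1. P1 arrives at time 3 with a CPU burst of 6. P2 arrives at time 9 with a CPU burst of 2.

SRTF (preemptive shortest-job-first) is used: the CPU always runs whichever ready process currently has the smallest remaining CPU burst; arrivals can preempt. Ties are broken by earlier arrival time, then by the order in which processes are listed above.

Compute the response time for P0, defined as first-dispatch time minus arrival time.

Gantt: | P0 0-1 | idle 1-3 | P1 3-9 | P2 9-11 |
Completion: P0=1  P1=9  P2=11
Turnaround (C−A): P0=1  P1=6  P2=2
Response(P0) = first start − arrival = 0 − 0 = 0

0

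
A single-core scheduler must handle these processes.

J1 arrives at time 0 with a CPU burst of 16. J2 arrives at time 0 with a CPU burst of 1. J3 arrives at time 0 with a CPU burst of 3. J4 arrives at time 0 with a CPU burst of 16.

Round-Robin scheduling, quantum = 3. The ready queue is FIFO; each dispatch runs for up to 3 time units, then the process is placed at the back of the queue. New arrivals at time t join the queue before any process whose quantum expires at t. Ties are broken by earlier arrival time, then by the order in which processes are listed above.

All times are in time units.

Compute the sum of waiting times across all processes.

Timeline: | J1 0-3 | J2 3-4 | J3 4-7 | J4 7-10 | J1 10-13 | J4 13-16 | J1 16-19 | J4 19-22 | J1 22-25 | J4 25-28 | J1 28-31 | J4 31-34 | J1 34-35 | J4 35-36 |
Completion: J1=35  J2=4  J3=7  J4=36
Waiting = turnaround − burst: J1=19, J2=3, J3=4, J4=20
Total waiting = 19 + 3 + 4 + 20 = 46

46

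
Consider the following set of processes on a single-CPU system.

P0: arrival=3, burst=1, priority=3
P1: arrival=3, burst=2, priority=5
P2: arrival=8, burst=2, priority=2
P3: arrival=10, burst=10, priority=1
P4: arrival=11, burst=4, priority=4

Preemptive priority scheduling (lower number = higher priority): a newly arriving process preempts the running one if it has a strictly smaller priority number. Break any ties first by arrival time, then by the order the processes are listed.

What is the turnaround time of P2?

2

Gantt: | idle 0-3 | P0 3-4 | P1 4-6 | idle 6-8 | P2 8-10 | P3 10-20 | P4 20-24 |
Completion: P0=4  P1=6  P2=10  P3=20  P4=24
Turnaround(P2) = completion − arrival = 10 − 8 = 2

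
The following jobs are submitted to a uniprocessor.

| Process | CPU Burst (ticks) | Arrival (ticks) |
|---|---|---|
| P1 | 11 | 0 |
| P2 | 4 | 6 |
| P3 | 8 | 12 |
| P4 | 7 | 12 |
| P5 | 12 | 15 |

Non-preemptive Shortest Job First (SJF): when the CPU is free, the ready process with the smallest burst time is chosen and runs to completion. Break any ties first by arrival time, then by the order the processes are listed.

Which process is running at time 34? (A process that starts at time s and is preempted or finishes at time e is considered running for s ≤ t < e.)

P5

Gantt: | P1 0-11 | P2 11-15 | P4 15-22 | P3 22-30 | P5 30-42 |
Completion: P1=11  P2=15  P3=30  P4=22  P5=42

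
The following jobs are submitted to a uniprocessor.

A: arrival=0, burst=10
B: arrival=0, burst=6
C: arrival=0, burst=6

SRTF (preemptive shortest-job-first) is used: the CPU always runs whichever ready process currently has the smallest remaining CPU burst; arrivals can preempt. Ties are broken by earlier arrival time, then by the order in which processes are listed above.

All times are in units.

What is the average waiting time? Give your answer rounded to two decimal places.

6.00

Gantt: | B 0-6 | C 6-12 | A 12-22 |
Completion: A=22  B=6  C=12
Waiting times: A=12, B=0, C=6
Average waiting = (12+0+6) / 3 = 18/3 = 6.00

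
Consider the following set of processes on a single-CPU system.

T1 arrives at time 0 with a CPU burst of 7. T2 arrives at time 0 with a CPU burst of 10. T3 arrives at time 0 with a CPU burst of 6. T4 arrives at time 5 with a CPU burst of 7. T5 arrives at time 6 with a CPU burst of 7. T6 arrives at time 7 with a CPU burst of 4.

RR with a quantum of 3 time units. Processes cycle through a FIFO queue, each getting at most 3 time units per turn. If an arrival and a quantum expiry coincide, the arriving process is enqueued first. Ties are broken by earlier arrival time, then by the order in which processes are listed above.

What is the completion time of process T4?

Gantt: | T1 0-3 | T2 3-6 | T3 6-9 | T1 9-12 | T4 12-15 | T5 15-18 | T2 18-21 | T6 21-24 | T3 24-27 | T1 27-28 | T4 28-31 | T5 31-34 | T2 34-37 | T6 37-38 | T4 38-39 | T5 39-40 | T2 40-41 |
Completion: T1=28  T2=41  T3=27  T4=39  T5=40  T6=38

39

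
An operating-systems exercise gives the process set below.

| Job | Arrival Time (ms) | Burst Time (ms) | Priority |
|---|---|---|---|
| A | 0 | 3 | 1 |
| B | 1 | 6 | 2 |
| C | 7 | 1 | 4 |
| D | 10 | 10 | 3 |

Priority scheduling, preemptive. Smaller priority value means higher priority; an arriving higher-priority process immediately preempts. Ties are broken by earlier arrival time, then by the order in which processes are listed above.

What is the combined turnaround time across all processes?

Schedule: | A 0-3 | B 3-9 | C 9-10 | D 10-20 |
Completion: A=3  B=9  C=10  D=20
Turnaround = completion − arrival: A=3, B=8, C=3, D=10
Total turnaround = 3 + 8 + 3 + 10 = 24

24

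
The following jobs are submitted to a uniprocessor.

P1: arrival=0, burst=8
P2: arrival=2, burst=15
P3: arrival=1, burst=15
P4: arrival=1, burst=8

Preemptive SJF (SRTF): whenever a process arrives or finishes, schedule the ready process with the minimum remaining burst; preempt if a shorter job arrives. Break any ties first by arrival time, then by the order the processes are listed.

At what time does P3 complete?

Schedule: | P1 0-8 | P4 8-16 | P3 16-31 | P2 31-46 |
Completion: P1=8  P2=46  P3=31  P4=16
Turnaround (C−A): P1=8  P2=44  P3=30  P4=15

31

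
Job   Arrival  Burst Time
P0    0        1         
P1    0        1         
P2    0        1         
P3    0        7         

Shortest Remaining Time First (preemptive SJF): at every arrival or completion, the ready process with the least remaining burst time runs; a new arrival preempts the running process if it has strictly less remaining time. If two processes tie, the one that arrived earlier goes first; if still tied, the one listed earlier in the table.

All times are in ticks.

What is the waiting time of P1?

Timeline: | P0 0-1 | P1 1-2 | P2 2-3 | P3 3-10 |
Completion: P0=1  P1=2  P2=3  P3=10
Waiting(P1) = turnaround − burst = 2 − 1 = 1

1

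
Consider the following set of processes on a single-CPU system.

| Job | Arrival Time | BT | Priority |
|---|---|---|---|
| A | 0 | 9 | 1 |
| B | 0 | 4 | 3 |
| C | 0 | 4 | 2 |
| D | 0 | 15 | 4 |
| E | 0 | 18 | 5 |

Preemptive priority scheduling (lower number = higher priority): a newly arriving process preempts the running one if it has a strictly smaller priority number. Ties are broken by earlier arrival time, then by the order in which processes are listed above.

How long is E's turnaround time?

50

Schedule: | A 0-9 | C 9-13 | B 13-17 | D 17-32 | E 32-50 |
Completion: A=9  B=17  C=13  D=32  E=50
Turnaround (C−A): A=9  B=17  C=13  D=32  E=50
Turnaround(E) = completion − arrival = 50 − 0 = 50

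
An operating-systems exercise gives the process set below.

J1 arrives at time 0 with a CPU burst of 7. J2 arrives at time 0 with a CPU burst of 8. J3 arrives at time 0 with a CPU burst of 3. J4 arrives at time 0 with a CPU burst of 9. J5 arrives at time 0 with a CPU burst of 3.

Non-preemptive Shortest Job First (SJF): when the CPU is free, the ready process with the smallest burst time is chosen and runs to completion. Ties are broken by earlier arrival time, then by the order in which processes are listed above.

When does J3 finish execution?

3

Gantt: | J3 0-3 | J5 3-6 | J1 6-13 | J2 13-21 | J4 21-30 |
Completion: J1=13  J2=21  J3=3  J4=30  J5=6
Turnaround (C−A): J1=13  J2=21  J3=3  J4=30  J5=6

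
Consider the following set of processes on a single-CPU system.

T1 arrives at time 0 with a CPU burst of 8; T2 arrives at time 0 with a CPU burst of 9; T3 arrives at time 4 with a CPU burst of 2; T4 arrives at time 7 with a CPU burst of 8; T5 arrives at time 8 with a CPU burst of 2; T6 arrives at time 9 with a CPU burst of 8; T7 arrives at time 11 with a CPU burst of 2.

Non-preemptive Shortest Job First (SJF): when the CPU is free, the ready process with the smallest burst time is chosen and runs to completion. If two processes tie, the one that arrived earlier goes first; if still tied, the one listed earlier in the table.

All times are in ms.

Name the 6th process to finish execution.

Timeline: | T1 0-8 | T3 8-10 | T5 10-12 | T7 12-14 | T4 14-22 | T6 22-30 | T2 30-39 |
Completion: T1=8  T2=39  T3=10  T4=22  T5=12  T6=30  T7=14
Turnaround (C−A): T1=8  T2=39  T3=6  T4=15  T5=4  T6=21  T7=3
Finish order: T1 → T3 → T5 → T7 → T4 → T6 → T2

T6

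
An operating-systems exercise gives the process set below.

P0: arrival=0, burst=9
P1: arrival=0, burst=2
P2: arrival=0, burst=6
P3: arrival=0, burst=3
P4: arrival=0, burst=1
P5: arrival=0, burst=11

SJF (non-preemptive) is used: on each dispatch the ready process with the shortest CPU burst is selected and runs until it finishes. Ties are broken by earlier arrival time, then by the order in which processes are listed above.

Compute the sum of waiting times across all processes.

43

Timeline: | P4 0-1 | P1 1-3 | P3 3-6 | P2 6-12 | P0 12-21 | P5 21-32 |
Completion: P0=21  P1=3  P2=12  P3=6  P4=1  P5=32
Turnaround (C−A): P0=21  P1=3  P2=12  P3=6  P4=1  P5=32
Waiting = turnaround − burst: P0=12, P1=1, P2=6, P3=3, P4=0, P5=21
Total waiting = 12 + 1 + 6 + 3 + 0 + 21 = 43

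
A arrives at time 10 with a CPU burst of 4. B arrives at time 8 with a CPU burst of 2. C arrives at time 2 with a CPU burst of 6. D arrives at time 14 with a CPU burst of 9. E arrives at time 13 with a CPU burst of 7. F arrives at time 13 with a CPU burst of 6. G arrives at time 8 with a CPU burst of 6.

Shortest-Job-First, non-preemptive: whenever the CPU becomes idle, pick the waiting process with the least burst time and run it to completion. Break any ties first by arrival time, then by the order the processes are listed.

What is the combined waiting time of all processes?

Timeline: | idle 0-2 | C 2-8 | B 8-10 | A 10-14 | G 14-20 | F 20-26 | E 26-33 | D 33-42 |
Completion: A=14  B=10  C=8  D=42  E=33  F=26  G=20
Waiting = turnaround − burst: A=0, B=0, C=0, D=19, E=13, F=7, G=6
Total waiting = 0 + 0 + 0 + 19 + 13 + 7 + 6 = 45

45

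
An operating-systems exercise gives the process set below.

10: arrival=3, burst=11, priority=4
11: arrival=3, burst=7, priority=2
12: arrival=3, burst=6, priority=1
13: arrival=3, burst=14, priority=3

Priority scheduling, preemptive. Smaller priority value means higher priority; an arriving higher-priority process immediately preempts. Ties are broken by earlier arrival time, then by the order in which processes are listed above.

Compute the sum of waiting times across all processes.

Gantt: | idle 0-3 | 12 3-9 | 11 9-16 | 13 16-30 | 10 30-41 |
Completion: 10=41  11=16  12=9  13=30
Turnaround (C−A): 10=38  11=13  12=6  13=27
Waiting = turnaround − burst: 10=27, 11=6, 12=0, 13=13
Total waiting = 27 + 6 + 0 + 13 = 46

46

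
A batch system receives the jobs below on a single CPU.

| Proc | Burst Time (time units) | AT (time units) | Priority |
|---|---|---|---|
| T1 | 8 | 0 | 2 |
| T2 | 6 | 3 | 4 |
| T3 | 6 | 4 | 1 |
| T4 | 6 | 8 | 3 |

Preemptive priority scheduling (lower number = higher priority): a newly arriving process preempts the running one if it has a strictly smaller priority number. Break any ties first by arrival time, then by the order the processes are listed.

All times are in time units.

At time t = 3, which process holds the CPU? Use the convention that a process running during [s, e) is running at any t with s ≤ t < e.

Gantt: | T1 0-4 | T3 4-10 | T1 10-14 | T4 14-20 | T2 20-26 |
Completion: T1=14  T2=26  T3=10  T4=20
Turnaround (C−A): T1=14  T2=23  T3=6  T4=12

T1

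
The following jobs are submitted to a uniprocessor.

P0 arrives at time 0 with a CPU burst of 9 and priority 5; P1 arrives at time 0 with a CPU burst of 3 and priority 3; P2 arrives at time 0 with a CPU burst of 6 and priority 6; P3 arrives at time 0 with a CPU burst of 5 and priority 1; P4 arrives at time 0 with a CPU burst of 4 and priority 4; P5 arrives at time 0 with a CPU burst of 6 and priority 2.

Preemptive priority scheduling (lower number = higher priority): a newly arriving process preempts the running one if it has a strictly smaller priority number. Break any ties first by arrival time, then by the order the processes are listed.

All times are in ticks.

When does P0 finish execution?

Timeline: | P3 0-5 | P5 5-11 | P1 11-14 | P4 14-18 | P0 18-27 | P2 27-33 |
Completion: P0=27  P1=14  P2=33  P3=5  P4=18  P5=11
Turnaround (C−A): P0=27  P1=14  P2=33  P3=5  P4=18  P5=11

27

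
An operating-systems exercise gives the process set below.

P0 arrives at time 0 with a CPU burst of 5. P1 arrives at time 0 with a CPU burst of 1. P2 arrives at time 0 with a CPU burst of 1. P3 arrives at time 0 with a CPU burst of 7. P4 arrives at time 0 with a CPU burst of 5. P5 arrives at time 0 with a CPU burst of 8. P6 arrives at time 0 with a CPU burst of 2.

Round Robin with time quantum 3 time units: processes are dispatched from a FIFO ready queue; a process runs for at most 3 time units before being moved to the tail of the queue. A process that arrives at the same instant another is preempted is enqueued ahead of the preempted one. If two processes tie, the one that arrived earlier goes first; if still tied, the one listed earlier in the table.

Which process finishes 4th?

P0

Timeline: | P0 0-3 | P1 3-4 | P2 4-5 | P3 5-8 | P4 8-11 | P5 11-14 | P6 14-16 | P0 16-18 | P3 18-21 | P4 21-23 | P5 23-26 | P3 26-27 | P5 27-29 |
Completion: P0=18  P1=4  P2=5  P3=27  P4=23  P5=29  P6=16
Finish order: P1 → P2 → P6 → P0 → P4 → P3 → P5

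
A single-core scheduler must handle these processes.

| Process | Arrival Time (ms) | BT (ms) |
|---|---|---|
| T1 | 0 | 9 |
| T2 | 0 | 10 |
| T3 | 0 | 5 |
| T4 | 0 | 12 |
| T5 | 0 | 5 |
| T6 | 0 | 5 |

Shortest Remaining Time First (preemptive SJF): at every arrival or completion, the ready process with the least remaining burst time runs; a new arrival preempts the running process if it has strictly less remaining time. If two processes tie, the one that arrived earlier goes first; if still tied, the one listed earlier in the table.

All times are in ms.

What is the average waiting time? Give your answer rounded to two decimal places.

14.67

Gantt: | T3 0-5 | T5 5-10 | T6 10-15 | T1 15-24 | T2 24-34 | T4 34-46 |
Completion: T1=24  T2=34  T3=5  T4=46  T5=10  T6=15
Waiting times: T1=15, T2=24, T3=0, T4=34, T5=5, T6=10
Average waiting = (15+24+0+34+5+10) / 6 = 88/6 = 14.67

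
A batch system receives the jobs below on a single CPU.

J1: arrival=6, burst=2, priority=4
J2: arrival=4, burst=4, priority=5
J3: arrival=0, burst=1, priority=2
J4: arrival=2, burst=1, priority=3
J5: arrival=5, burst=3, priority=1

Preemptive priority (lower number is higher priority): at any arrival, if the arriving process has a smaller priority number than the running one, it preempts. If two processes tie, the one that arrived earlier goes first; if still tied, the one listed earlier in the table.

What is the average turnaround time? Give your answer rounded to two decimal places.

Timeline: | J3 0-1 | idle 1-2 | J4 2-3 | idle 3-4 | J2 4-5 | J5 5-8 | J1 8-10 | J2 10-13 |
Completion: J1=10  J2=13  J3=1  J4=3  J5=8
Turnaround times: J1=4, J2=9, J3=1, J4=1, J5=3
Average turnaround = (4+9+1+1+3) / 5 = 18/5 = 3.60

3.60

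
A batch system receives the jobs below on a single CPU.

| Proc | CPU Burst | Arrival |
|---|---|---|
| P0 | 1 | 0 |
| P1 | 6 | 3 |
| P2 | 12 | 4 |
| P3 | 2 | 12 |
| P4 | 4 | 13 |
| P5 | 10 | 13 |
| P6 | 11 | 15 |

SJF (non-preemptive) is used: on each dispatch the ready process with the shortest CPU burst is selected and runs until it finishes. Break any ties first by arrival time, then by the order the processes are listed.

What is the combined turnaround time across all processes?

106

Schedule: | P0 0-1 | idle 1-3 | P1 3-9 | P2 9-21 | P3 21-23 | P4 23-27 | P5 27-37 | P6 37-48 |
Completion: P0=1  P1=9  P2=21  P3=23  P4=27  P5=37  P6=48
Turnaround (C−A): P0=1  P1=6  P2=17  P3=11  P4=14  P5=24  P6=33
Turnaround = completion − arrival: P0=1, P1=6, P2=17, P3=11, P4=14, P5=24, P6=33
Total turnaround = 1 + 6 + 17 + 11 + 14 + 24 + 33 = 106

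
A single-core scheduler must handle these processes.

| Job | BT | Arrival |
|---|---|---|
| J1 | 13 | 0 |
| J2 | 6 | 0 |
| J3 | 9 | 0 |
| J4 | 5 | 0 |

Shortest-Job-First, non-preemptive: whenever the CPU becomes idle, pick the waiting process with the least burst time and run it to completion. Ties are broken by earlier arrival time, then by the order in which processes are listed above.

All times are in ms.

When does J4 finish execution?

Schedule: | J4 0-5 | J2 5-11 | J3 11-20 | J1 20-33 |
Completion: J1=33  J2=11  J3=20  J4=5
Turnaround (C−A): J1=33  J2=11  J3=20  J4=5

5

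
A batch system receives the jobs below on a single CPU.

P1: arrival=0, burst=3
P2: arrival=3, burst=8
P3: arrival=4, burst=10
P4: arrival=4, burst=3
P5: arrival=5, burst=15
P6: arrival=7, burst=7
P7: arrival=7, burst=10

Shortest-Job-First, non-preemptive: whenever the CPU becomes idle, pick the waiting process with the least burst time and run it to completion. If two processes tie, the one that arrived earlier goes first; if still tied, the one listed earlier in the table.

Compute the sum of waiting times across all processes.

Schedule: | P1 0-3 | P2 3-11 | P4 11-14 | P6 14-21 | P3 21-31 | P7 31-41 | P5 41-56 |
Completion: P1=3  P2=11  P3=31  P4=14  P5=56  P6=21  P7=41
Turnaround (C−A): P1=3  P2=8  P3=27  P4=10  P5=51  P6=14  P7=34
Waiting = turnaround − burst: P1=0, P2=0, P3=17, P4=7, P5=36, P6=7, P7=24
Total waiting = 0 + 0 + 17 + 7 + 36 + 7 + 24 = 91

91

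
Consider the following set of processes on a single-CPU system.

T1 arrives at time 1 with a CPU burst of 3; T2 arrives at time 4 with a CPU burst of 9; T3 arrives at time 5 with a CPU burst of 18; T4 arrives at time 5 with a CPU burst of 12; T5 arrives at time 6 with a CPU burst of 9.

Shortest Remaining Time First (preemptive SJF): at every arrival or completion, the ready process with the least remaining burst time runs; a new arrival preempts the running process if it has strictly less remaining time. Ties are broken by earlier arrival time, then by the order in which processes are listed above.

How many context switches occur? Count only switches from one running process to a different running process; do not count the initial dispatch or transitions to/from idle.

Schedule: | idle 0-1 | T1 1-4 | T2 4-13 | T5 13-22 | T4 22-34 | T3 34-52 |
Completion: T1=4  T2=13  T3=52  T4=34  T5=22
Turnaround (C−A): T1=3  T2=9  T3=47  T4=29  T5=16

4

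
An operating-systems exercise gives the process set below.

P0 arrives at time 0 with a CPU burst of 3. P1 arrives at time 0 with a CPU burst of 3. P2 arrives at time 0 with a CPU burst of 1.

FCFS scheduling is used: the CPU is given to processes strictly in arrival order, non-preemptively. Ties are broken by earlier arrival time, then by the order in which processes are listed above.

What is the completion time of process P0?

3

Gantt: | P0 0-3 | P1 3-6 | P2 6-7 |
Completion: P0=3  P1=6  P2=7
Turnaround (C−A): P0=3  P1=6  P2=7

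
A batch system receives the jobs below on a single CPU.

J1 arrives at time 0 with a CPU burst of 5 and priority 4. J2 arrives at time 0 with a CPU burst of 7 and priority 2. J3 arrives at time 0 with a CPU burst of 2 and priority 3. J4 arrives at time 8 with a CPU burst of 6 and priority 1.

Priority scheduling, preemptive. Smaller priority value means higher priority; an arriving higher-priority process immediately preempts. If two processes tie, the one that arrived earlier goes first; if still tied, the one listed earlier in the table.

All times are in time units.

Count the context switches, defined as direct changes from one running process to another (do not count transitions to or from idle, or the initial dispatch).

Timeline: | J2 0-7 | J3 7-8 | J4 8-14 | J3 14-15 | J1 15-20 |
Completion: J1=20  J2=7  J3=15  J4=14
Turnaround (C−A): J1=20  J2=7  J3=15  J4=6

4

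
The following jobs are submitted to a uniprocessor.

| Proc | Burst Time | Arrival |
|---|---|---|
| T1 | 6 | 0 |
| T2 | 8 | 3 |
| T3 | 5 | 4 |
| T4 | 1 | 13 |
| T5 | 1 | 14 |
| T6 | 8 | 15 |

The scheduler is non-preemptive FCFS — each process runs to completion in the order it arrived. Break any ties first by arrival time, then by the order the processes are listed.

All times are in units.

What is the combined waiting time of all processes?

Gantt: | T1 0-6 | T2 6-14 | T3 14-19 | T4 19-20 | T5 20-21 | T6 21-29 |
Completion: T1=6  T2=14  T3=19  T4=20  T5=21  T6=29
Turnaround (C−A): T1=6  T2=11  T3=15  T4=7  T5=7  T6=14
Waiting = turnaround − burst: T1=0, T2=3, T3=10, T4=6, T5=6, T6=6
Total waiting = 0 + 3 + 10 + 6 + 6 + 6 = 31

31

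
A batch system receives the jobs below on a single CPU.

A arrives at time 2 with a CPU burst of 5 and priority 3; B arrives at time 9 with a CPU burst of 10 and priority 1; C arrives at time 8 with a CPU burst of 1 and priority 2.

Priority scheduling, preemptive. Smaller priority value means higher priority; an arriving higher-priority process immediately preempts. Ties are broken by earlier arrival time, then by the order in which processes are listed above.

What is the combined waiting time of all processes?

Schedule: | idle 0-2 | A 2-7 | idle 7-8 | C 8-9 | B 9-19 |
Completion: A=7  B=19  C=9
Waiting = turnaround − burst: A=0, B=0, C=0
Total waiting = 0 + 0 + 0 = 0

0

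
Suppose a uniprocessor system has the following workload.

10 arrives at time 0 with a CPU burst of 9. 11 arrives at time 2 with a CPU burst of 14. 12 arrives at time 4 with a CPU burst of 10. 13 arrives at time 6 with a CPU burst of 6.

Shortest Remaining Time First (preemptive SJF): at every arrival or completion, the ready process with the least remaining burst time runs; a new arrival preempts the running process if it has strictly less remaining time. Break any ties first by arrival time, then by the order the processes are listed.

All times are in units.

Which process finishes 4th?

11

Timeline: | 10 0-9 | 13 9-15 | 12 15-25 | 11 25-39 |
Completion: 10=9  11=39  12=25  13=15
Finish order: 10 → 13 → 12 → 11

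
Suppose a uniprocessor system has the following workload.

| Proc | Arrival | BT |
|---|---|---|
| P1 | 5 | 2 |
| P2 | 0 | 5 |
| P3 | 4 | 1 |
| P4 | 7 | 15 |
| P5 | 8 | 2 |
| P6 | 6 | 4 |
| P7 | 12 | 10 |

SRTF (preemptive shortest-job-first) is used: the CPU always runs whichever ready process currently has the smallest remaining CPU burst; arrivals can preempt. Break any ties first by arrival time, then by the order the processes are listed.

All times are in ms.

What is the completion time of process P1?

Gantt: | P2 0-5 | P3 5-6 | P1 6-8 | P5 8-10 | P6 10-14 | P7 14-24 | P4 24-39 |
Completion: P1=8  P2=5  P3=6  P4=39  P5=10  P6=14  P7=24
Turnaround (C−A): P1=3  P2=5  P3=2  P4=32  P5=2  P6=8  P7=12

8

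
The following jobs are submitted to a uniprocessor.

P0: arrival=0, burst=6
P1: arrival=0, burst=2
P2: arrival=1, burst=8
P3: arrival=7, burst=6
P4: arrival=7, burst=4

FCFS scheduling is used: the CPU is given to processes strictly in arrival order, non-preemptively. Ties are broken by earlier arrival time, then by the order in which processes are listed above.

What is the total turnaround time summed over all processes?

Timeline: | P0 0-6 | P1 6-8 | P2 8-16 | P3 16-22 | P4 22-26 |
Completion: P0=6  P1=8  P2=16  P3=22  P4=26
Turnaround = completion − arrival: P0=6, P1=8, P2=15, P3=15, P4=19
Total turnaround = 6 + 8 + 15 + 15 + 19 = 63

63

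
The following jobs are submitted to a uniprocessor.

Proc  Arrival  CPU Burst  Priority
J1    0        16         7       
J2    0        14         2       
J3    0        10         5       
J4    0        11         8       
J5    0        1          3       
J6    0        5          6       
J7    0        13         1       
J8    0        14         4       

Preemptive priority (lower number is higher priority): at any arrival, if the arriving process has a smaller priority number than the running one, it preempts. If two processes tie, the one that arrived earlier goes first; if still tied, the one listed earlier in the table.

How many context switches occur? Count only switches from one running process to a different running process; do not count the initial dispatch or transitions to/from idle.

7

Schedule: | J7 0-13 | J2 13-27 | J5 27-28 | J8 28-42 | J3 42-52 | J6 52-57 | J1 57-73 | J4 73-84 |
Completion: J1=73  J2=27  J3=52  J4=84  J5=28  J6=57  J7=13  J8=42
Turnaround (C−A): J1=73  J2=27  J3=52  J4=84  J5=28  J6=57  J7=13  J8=42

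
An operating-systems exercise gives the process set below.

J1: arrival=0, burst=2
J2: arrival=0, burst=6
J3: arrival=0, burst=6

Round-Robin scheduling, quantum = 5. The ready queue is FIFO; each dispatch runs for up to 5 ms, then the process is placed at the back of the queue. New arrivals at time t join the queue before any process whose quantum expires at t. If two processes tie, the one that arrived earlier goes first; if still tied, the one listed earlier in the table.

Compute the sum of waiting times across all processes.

15

Gantt: | J1 0-2 | J2 2-7 | J3 7-12 | J2 12-13 | J3 13-14 |
Completion: J1=2  J2=13  J3=14
Turnaround (C−A): J1=2  J2=13  J3=14
Waiting = turnaround − burst: J1=0, J2=7, J3=8
Total waiting = 0 + 7 + 8 = 15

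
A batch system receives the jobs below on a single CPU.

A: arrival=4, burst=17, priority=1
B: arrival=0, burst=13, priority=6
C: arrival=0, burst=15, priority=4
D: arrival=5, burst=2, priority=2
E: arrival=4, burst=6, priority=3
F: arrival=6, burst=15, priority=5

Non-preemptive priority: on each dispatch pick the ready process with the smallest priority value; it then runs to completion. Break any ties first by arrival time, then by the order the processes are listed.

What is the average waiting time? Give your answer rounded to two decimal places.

Timeline: | C 0-15 | A 15-32 | D 32-34 | E 34-40 | F 40-55 | B 55-68 |
Completion: A=32  B=68  C=15  D=34  E=40  F=55
Waiting times: A=11, B=55, C=0, D=27, E=30, F=34
Average waiting = (11+55+0+27+30+34) / 6 = 157/6 = 26.17

26.17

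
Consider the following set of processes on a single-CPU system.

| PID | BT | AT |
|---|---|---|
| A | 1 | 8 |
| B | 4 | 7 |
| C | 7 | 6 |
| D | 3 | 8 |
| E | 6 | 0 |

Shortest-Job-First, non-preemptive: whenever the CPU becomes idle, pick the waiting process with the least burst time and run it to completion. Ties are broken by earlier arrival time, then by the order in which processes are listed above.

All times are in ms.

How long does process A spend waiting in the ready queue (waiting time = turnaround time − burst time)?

5

Schedule: | E 0-6 | C 6-13 | A 13-14 | D 14-17 | B 17-21 |
Completion: A=14  B=21  C=13  D=17  E=6
Turnaround (C−A): A=6  B=14  C=7  D=9  E=6
Waiting(A) = turnaround − burst = 6 − 1 = 5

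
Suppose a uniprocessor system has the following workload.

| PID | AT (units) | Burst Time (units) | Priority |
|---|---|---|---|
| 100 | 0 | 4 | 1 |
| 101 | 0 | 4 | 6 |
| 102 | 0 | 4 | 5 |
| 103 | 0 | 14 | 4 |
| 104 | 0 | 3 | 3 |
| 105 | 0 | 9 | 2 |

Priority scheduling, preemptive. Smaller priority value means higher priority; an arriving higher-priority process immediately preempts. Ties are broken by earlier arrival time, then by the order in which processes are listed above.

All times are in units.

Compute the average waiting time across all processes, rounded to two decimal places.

Gantt: | 100 0-4 | 105 4-13 | 104 13-16 | 103 16-30 | 102 30-34 | 101 34-38 |
Completion: 100=4  101=38  102=34  103=30  104=16  105=13
Waiting times: 100=0, 101=34, 102=30, 103=16, 104=13, 105=4
Average waiting = (0+34+30+16+13+4) / 6 = 97/6 = 16.17

16.17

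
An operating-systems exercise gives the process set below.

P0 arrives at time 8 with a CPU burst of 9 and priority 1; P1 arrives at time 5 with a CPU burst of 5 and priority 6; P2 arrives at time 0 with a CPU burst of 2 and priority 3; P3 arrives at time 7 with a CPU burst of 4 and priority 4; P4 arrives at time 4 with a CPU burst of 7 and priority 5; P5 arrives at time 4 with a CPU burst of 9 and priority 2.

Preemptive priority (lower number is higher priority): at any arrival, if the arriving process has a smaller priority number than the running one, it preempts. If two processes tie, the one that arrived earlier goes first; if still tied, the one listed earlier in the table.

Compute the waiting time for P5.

9

Timeline: | P2 0-2 | idle 2-4 | P5 4-8 | P0 8-17 | P5 17-22 | P3 22-26 | P4 26-33 | P1 33-38 |
Completion: P0=17  P1=38  P2=2  P3=26  P4=33  P5=22
Turnaround (C−A): P0=9  P1=33  P2=2  P3=19  P4=29  P5=18
Waiting(P5) = turnaround − burst = 18 − 9 = 9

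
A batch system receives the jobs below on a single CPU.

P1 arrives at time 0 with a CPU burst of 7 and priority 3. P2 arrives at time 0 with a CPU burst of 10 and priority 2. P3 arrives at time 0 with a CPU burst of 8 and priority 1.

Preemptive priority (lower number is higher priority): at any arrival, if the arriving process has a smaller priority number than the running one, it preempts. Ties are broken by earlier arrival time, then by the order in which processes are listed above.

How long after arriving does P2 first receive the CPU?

Gantt: | P3 0-8 | P2 8-18 | P1 18-25 |
Completion: P1=25  P2=18  P3=8
Response(P2) = first start − arrival = 8 − 0 = 8

8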